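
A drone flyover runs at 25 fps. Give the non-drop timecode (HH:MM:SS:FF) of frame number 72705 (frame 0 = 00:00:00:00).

00:48:28:05

72705 ÷ 25 = 2908 full seconds, remainder 5 frames.
2908 s = 0 h 48 min 28 s.
Timecode: 00:48:28:05.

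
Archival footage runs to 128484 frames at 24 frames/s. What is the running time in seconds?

Running time = 128484 / (24) = 5353.5 s.

5353.5 seconds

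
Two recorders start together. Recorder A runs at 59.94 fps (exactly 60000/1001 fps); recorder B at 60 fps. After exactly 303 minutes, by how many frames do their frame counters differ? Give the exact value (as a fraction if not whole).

303 min = 18180 s.
A emits 60000/1001 × 18180 = 1090800000/1001 frames; B emits 60 × 18180 = 1090800.
Difference = 1090800/1001 frames (≈ 1089.7103); B is ahead of A.

1090800/1001 frames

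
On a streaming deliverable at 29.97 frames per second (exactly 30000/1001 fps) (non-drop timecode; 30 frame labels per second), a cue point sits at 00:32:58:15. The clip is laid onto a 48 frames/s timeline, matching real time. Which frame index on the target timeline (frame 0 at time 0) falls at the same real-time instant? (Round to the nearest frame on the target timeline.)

frame 95063

Source frame index: (0×3600 + 32×60 + 58) × 30 + 15 = 59355.
Real time: 59355 / (30000/1001) = 3960957/2000 s.
Target frame: (3960957/2000) × (48) = 11882871/125 ≈ 95062.968 → 95063.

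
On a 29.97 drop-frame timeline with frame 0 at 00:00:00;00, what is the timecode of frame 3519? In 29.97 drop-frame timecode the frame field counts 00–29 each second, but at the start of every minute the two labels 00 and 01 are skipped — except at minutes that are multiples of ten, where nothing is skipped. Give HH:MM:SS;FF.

Ten DF minutes hold 17982 frames, so frame 3519 lies in block 0 (frames 0–17981) with 3519 frames into that block.
The block's first minute is 1800 frames and the rest 1798 each; 3519 frames reaches minute 1, so 0 × 18 + 1 × 2 = 2 labels have been skipped so far.
Adding those back, label number 3519 + 2 = 3521 at 30 labels/s is 117 s + 11 f = 0 h 1 min 57 s frame 11, i.e. 00:01:57;11.

00:01:57;11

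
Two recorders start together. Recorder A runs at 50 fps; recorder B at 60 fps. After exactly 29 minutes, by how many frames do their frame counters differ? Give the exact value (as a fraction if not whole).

17400 frames

29 min = 1740 s.
A emits 50 × 1740 = 87000 frames; B emits 60 × 1740 = 104400.
Difference = 17400 frames; B is ahead of A.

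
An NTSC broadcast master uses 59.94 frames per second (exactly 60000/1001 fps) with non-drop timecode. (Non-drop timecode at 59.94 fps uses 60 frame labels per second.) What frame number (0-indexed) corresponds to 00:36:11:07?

Total seconds to the label: (0 × 3600 + 36 × 60 + 11) = 2171.
Frame index = 2171 × 60 + 7 = 130267.

130267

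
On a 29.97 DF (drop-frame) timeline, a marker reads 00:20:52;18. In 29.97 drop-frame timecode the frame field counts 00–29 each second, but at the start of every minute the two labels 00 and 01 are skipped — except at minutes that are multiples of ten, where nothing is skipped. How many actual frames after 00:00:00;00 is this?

37542

As if non-drop at 30 labels/s: (0 × 3600 + 20 × 60 + 52) × 30 + 18 = 37578.
Minute boundaries passed: 20; those not divisible by 10: 20 − 2 = 18; dropped labels = 2 × 18 = 36.
Actual frame index = 37578 − 36 = 37542.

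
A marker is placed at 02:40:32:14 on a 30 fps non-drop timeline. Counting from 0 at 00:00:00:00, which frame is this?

Total seconds to the label: (2 × 3600 + 40 × 60 + 32) = 9632.
Frame index = 9632 × 30 + 14 = 288974.

288974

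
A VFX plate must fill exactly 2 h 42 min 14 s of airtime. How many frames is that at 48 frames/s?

2 h 42 min 14 s = 9734 s.
Frames = 9734 × 48 = 467232.

467232 frames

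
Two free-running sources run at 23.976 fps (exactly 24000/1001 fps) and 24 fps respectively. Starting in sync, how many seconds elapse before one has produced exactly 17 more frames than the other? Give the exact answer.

The gap grows by |24 − 24000/1001| = 24/1001 frames per second.
Time for a 17-frame gap: 17 ÷ (24/1001) = 17017/24 s.

17017/24 seconds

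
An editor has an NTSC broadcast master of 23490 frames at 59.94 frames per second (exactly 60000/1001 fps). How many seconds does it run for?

Running time = 23490 / (60000/1001) = 391.8915 s.

391.8915 seconds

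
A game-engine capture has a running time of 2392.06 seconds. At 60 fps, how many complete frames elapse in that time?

Frames = 2392.06 × 60 = 717618/5 ≈ 143523.6000.
Complete frames: 143523.

143523 frames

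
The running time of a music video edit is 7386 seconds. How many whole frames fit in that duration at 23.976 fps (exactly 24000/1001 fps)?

Frames = 7386 × 24000/1001 = 177264000/1001 ≈ 177086.9131.
Complete frames: 177086.

177086 frames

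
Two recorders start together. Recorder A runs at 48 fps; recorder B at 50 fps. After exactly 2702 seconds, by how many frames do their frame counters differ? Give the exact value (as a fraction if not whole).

A emits 48 × 2702 = 129696 frames; B emits 50 × 2702 = 135100.
Difference = 5404 frames; B is ahead of A.

5404 frames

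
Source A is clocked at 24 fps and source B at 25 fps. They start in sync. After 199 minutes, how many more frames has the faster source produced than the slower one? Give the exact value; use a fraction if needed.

199 min = 11940 s.
A emits 24 × 11940 = 286560 frames; B emits 25 × 11940 = 298500.
Difference = 11940 frames; B is ahead of A.

11940 frames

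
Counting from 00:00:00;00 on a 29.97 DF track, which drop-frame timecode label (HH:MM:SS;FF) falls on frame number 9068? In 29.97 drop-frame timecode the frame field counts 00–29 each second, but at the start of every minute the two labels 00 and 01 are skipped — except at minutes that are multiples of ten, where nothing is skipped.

00:05:02;18

Ten DF minutes hold 17982 frames, so frame 9068 lies in block 0 (frames 0–17981) with 9068 frames into that block.
The block's first minute is 1800 frames and the rest 1798 each; 9068 frames reaches minute 5, so 0 × 18 + 5 × 2 = 10 labels have been skipped so far.
Adding those back, label number 9068 + 10 = 9078 at 30 labels/s is 302 s + 18 f = 0 h 5 min 2 s frame 18, i.e. 00:05:02;18.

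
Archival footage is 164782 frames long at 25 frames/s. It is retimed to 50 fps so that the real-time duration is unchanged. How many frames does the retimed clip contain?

329564 frames

Frames at target rate = 164782 × (50) / (25) = 329564.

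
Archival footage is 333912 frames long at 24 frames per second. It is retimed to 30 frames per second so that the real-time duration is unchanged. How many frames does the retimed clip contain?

417390 frames

Frames at target rate = 333912 × (30) / (24) = 417390.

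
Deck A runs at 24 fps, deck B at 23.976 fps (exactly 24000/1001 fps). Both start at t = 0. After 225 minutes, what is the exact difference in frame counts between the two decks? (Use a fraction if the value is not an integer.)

324000/1001 frames

225 min = 13500 s.
A emits 24 × 13500 = 324000 frames; B emits 24000/1001 × 13500 = 324000000/1001.
Difference = 324000/1001 frames (≈ 323.6763); B is behind A.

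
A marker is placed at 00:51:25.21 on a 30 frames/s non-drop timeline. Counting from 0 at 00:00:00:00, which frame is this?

Total seconds to the label: (0 × 3600 + 51 × 60 + 25) = 3085.
Frame index = 3085 × 30 + 21 = 92571.

frame 92571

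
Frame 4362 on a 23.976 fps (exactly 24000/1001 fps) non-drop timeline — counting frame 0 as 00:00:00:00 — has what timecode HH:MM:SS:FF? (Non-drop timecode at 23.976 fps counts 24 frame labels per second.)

00:03:01:18

4362 ÷ 24 = 181 full seconds, remainder 18 frames.
181 s = 0 h 3 min 1 s.
Timecode: 00:03:01:18.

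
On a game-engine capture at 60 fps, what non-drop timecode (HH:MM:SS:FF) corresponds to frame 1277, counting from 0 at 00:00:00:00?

00:00:21:17

1277 ÷ 60 = 21 full seconds, remainder 17 frames.
21 s = 0 h 0 min 21 s.
Timecode: 00:00:21:17.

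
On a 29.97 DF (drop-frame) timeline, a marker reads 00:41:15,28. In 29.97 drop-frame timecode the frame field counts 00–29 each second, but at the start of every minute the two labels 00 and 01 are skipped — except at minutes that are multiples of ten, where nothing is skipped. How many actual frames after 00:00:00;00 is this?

Complete 10-minute blocks: 4, each 17982 frames → 71928.
Remaining 1 whole minute in the current block: 1800 + 0 × 1798 = 1800 frames.
Within the current minute: 15 × 30 + 28 − 2 = 476 (labels ;00/;01 skipped at this minute). Total = 71928 + 1800 + 476 = 74204.

74204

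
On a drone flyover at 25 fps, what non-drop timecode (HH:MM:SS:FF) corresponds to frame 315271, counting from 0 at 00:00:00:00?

315271 ÷ 25 = 12610 full seconds, remainder 21 frames.
12610 s = 3 h 30 min 10 s.
Timecode: 03:30:10:21.

03:30:10:21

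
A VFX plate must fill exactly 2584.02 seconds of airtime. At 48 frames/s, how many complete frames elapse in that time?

124032 frames

Frames = 2584.02 × 48 = 3100824/25 ≈ 124032.9600.
Complete frames: 124032.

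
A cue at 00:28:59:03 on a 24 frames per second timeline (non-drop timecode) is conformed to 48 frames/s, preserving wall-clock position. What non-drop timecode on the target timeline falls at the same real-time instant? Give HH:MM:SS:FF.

00:28:59:06

Source frame index: (0×3600 + 28×60 + 59) × 24 + 3 = 41739.
Real time: 41739 / (24) = 13913/8 s.
Target frame: (13913/8) × (48) = 83478.
At 48 labels/s: frame 83478 → 00:28:59:06.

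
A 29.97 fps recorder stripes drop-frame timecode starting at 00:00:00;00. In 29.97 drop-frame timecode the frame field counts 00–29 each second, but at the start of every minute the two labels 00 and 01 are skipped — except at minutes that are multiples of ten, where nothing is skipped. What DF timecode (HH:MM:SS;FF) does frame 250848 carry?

02:19:30;00

Each 10-minute DF block holds 10 × 60 × 30 − 9 × 2 = 17982 frames. 250848 ÷ 17982 → 13 full blocks, remainder 17082.
Within the partial block the first minute is 1800 frames and each further minute 1798, so 9 further minute boundaries passed. Total skipped labels = 18 × 13 + 2 × 9 = 252.
Non-drop label index = 250848 + 252 = 251100; at 30 labels/s that is 02:19:30:00, i.e. DF 02:19:30;00.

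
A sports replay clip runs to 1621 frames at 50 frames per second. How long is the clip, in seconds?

32.42 seconds

Running time = 1621 / (50) = 32.42 s.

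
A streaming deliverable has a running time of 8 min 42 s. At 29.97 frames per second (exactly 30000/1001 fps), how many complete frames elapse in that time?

8 min 42 s = 522 s.
Frames = 522 × 30000/1001 = 15660000/1001 ≈ 15644.3556.
Complete frames: 15644.

15644 frames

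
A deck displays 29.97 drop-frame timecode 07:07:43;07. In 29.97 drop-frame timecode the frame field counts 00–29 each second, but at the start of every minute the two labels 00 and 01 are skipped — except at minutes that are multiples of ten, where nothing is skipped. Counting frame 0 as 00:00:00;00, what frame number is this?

769127

As if non-drop at 30 labels/s: (7 × 3600 + 7 × 60 + 43) × 30 + 7 = 769897.
Minute boundaries passed: 427; those not divisible by 10: 427 − 42 = 385; dropped labels = 2 × 385 = 770.
Actual frame index = 769897 − 770 = 769127.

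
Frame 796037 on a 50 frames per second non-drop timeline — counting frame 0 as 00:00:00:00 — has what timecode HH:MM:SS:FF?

04:25:20:37

796037 ÷ 50 = 15920 full seconds, remainder 37 frames.
15920 s = 4 h 25 min 20 s.
Timecode: 04:25:20:37.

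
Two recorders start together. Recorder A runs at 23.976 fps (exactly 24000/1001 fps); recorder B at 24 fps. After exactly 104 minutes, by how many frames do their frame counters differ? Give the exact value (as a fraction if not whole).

11520/77 frames

104 min = 6240 s.
A emits 24000/1001 × 6240 = 11520000/77 frames; B emits 24 × 6240 = 149760.
Difference = 11520/77 frames (≈ 149.6104); B is ahead of A.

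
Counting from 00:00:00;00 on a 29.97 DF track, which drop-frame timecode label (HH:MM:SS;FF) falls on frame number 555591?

05:08:58;07

Each 10-minute DF block holds 10 × 60 × 30 − 9 × 2 = 17982 frames. 555591 ÷ 17982 → 30 full blocks, remainder 16131.
Within the partial block the first minute is 1800 frames and each further minute 1798, so 8 further minute boundaries passed. Total skipped labels = 18 × 30 + 2 × 8 = 556.
Non-drop label index = 555591 + 556 = 556147; at 30 labels/s that is 05:08:58:07, i.e. DF 05:08:58;07.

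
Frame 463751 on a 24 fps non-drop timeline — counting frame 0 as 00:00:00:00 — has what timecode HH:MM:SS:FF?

05:22:02:23

463751 ÷ 24 = 19322 full seconds, remainder 23 frames.
19322 s = 5 h 22 min 2 s.
Timecode: 05:22:02:23.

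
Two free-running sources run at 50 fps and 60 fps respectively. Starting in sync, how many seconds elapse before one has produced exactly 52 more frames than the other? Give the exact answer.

The gap grows by |60 − 50| = 10 frames per second.
Time for a 52-frame gap: 52 ÷ (10) = 5.2 s.

5.2 seconds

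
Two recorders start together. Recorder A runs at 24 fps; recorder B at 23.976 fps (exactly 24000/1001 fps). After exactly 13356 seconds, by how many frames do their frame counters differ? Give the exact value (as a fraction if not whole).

45792/143 frames

A emits 24 × 13356 = 320544 frames; B emits 24000/1001 × 13356 = 45792000/143.
Difference = 45792/143 frames (≈ 320.2238); B is behind A.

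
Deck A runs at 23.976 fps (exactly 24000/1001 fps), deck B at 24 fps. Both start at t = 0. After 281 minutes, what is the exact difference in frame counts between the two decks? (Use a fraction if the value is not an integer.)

404640/1001 frames

281 min = 16860 s.
A emits 24000/1001 × 16860 = 404640000/1001 frames; B emits 24 × 16860 = 404640.
Difference = 404640/1001 frames (≈ 404.2358); B is ahead of A.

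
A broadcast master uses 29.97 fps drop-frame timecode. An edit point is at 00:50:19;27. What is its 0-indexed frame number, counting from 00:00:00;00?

As if non-drop at 30 labels/s: (0 × 3600 + 50 × 60 + 19) × 30 + 27 = 90597.
Minute boundaries passed: 50; those not divisible by 10: 50 − 5 = 45; dropped labels = 2 × 45 = 90.
Actual frame index = 90597 − 90 = 90507.

90507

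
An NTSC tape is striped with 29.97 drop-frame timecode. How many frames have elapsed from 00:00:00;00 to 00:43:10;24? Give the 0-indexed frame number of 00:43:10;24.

77646

Complete 10-minute blocks: 4, each 17982 frames → 71928.
Remaining 3 whole minutes in the current block: 1800 + 2 × 1798 = 5396 frames.
Within the current minute: 10 × 30 + 24 − 2 = 322 (labels ;00/;01 skipped at this minute). Total = 71928 + 5396 + 322 = 77646.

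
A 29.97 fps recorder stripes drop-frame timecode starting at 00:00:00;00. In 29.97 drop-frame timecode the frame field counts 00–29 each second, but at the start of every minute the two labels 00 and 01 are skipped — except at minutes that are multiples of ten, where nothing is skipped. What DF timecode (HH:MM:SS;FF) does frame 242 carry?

00:00:08;02

Each 10-minute DF block holds 10 × 60 × 30 − 9 × 2 = 17982 frames. 242 ÷ 17982 → 0 full blocks, remainder 242.
Within the partial block the first minute is 1800 frames and each further minute 1798, so 0 further minute boundaries passed. Total skipped labels = 18 × 0 + 2 × 0 = 0.
Non-drop label index = 242 + 0 = 242; at 30 labels/s that is 00:00:08:02, i.e. DF 00:00:08;02.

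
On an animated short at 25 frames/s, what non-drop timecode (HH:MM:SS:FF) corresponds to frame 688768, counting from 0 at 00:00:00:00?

07:39:10:18

688768 ÷ 25 = 27550 full seconds, remainder 18 frames.
27550 s = 7 h 39 min 10 s.
Timecode: 07:39:10:18.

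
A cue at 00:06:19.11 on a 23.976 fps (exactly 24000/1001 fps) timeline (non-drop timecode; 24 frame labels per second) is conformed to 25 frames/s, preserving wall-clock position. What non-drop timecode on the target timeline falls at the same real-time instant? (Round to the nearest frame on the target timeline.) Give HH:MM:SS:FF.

Source frame index: (0×3600 + 6×60 + 19) × 24 + 11 = 9107.
Real time: 9107 / (24000/1001) = 9116107/24000 s.
Target frame: (9116107/24000) × (25) = 9116107/960 ≈ 9495.945 → 9496.
At 25 labels/s: frame 9496 → 00:06:19:21.

00:06:19:21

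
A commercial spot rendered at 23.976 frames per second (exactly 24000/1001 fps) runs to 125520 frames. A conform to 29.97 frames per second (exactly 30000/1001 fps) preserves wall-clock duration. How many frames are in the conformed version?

156900 frames

Target frames = source frames × (target rate / source rate) = 125520 × (30000/1001)/(24000/1001) = 125520 × 5/4 = 156900.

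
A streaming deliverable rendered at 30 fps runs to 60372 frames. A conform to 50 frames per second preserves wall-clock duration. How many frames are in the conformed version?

Target frames = source frames × (target rate / source rate) = 60372 × (50)/(30) = 60372 × 5/3 = 100620.

100620 frames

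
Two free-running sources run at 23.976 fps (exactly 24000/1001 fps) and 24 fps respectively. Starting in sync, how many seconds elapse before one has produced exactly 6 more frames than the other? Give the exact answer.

The gap grows by |24 − 24000/1001| = 24/1001 frames per second.
Time for a 6-frame gap: 6 ÷ (24/1001) = 250.25 s.

250.25 seconds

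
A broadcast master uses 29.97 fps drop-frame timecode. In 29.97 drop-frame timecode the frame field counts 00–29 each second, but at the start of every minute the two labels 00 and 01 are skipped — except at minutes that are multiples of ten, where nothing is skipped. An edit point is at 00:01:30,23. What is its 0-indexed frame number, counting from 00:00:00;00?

2721

As if non-drop at 30 labels/s: (0 × 3600 + 1 × 60 + 30) × 30 + 23 = 2723.
Minute boundaries passed: 1; those not divisible by 10: 1 − 0 = 1; dropped labels = 2 × 1 = 2.
Actual frame index = 2723 − 2 = 2721.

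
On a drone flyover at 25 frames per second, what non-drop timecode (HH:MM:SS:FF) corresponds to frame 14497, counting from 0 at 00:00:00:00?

14497 ÷ 25 = 579 full seconds, remainder 22 frames.
579 s = 0 h 9 min 39 s.
Timecode: 00:09:39:22.

00:09:39:22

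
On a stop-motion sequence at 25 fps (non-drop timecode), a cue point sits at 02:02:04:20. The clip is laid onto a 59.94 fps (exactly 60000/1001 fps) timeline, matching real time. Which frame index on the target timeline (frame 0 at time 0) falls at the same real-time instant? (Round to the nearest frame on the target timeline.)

Source frame index: (2×3600 + 2×60 + 4) × 25 + 20 = 183120.
Real time: 183120 / (25) = 36624/5 s.
Target frame: (36624/5) × (60000/1001) = 62784000/143 ≈ 439048.951 → 439049.

frame 439049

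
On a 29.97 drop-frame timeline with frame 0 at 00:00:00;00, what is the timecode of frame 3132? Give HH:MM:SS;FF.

00:01:44;14

Ten DF minutes hold 17982 frames, so frame 3132 lies in block 0 (frames 0–17981) with 3132 frames into that block.
The block's first minute is 1800 frames and the rest 1798 each; 3132 frames reaches minute 1, so 0 × 18 + 1 × 2 = 2 labels have been skipped so far.
Adding those back, label number 3132 + 2 = 3134 at 30 labels/s is 104 s + 14 f = 0 h 1 min 44 s frame 14, i.e. 00:01:44;14.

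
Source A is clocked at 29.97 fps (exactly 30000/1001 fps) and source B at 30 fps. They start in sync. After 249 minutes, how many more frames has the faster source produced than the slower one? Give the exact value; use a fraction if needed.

249 min = 14940 s.
A emits 30000/1001 × 14940 = 448200000/1001 frames; B emits 30 × 14940 = 448200.
Difference = 448200/1001 frames (≈ 447.7522); B is ahead of A.

448200/1001 frames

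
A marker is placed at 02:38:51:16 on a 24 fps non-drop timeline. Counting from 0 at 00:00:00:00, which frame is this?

228760

Total seconds to the label: (2 × 3600 + 38 × 60 + 51) = 9531.
Frame index = 9531 × 24 + 16 = 228760.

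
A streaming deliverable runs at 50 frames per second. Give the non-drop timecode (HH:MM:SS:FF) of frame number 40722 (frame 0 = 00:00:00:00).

00:13:34:22

40722 ÷ 50 = 814 full seconds, remainder 22 frames.
814 s = 0 h 13 min 34 s.
Timecode: 00:13:34:22.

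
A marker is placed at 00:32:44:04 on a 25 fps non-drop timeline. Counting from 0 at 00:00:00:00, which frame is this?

Total seconds to the label: (0 × 3600 + 32 × 60 + 44) = 1964.
Frame index = 1964 × 25 + 4 = 49104.

frame 49104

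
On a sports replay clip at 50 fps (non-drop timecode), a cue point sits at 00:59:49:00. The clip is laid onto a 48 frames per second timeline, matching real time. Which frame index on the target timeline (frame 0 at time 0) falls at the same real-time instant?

Source frame index: (0×3600 + 59×60 + 49) × 50 + 0 = 179450.
Real time: 179450 / (50) = 3589 s.
Target frame: (3589) × (48) = 172272.

frame 172272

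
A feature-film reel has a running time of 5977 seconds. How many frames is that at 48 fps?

286896 frames

Frames = 5977 × 48 = 286896.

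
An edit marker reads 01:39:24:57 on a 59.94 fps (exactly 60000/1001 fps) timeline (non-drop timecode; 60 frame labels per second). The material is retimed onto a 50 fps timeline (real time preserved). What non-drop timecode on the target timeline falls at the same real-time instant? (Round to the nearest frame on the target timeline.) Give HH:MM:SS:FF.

Source frame index: (1×3600 + 39×60 + 24) × 60 + 57 = 357897.
Real time: 357897 / (60000/1001) = 119418299/20000 s.
Target frame: (119418299/20000) × (50) = 119418299/400 ≈ 298545.747 → 298546.
At 50 labels/s: frame 298546 → 01:39:30:46.

01:39:30:46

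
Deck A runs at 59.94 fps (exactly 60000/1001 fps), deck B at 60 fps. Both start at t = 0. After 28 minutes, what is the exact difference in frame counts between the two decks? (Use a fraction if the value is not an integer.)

14400/143 frames

28 min = 1680 s.
A emits 60000/1001 × 1680 = 14400000/143 frames; B emits 60 × 1680 = 100800.
Difference = 14400/143 frames (≈ 100.6993); B is ahead of A.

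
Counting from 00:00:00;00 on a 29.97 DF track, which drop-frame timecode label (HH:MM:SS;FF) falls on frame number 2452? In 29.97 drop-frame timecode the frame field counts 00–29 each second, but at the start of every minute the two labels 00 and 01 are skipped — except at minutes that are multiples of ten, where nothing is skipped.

00:01:21;24

Ten DF minutes hold 17982 frames, so frame 2452 lies in block 0 (frames 0–17981) with 2452 frames into that block.
The block's first minute is 1800 frames and the rest 1798 each; 2452 frames reaches minute 1, so 0 × 18 + 1 × 2 = 2 labels have been skipped so far.
Adding those back, label number 2452 + 2 = 2454 at 30 labels/s is 81 s + 24 f = 0 h 1 min 21 s frame 24, i.e. 00:01:21;24.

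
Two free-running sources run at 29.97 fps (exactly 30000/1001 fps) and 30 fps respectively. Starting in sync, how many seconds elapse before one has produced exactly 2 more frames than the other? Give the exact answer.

The gap grows by |30 − 30000/1001| = 30/1001 frames per second.
Time for a 2-frame gap: 2 ÷ (30/1001) = 1001/15 s.

1001/15 seconds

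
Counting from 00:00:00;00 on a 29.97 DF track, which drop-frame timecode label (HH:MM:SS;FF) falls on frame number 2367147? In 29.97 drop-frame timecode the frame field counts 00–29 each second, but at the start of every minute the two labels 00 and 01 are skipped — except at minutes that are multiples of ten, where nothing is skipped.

Ten DF minutes hold 17982 frames, so frame 2367147 lies in block 131 (frames 2355642–2373623) with 11505 frames into that block.
The block's first minute is 1800 frames and the rest 1798 each; 11505 frames reaches minute 6, so 131 × 18 + 6 × 2 = 2370 labels have been skipped so far.
Adding those back, label number 2367147 + 2370 = 2369517 at 30 labels/s is 78983 s + 27 f = 21 h 56 min 23 s frame 27, i.e. 21:56:23;27.

21:56:23;27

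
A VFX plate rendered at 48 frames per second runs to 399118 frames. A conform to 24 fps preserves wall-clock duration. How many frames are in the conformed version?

199559 frames

Target frames = source frames × (target rate / source rate) = 399118 × (24)/(48) = 399118 × 1/2 = 199559.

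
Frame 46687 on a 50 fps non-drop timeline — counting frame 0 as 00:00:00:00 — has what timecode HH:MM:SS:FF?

00:15:33:37

46687 ÷ 50 = 933 full seconds, remainder 37 frames.
933 s = 0 h 15 min 33 s.
Timecode: 00:15:33:37.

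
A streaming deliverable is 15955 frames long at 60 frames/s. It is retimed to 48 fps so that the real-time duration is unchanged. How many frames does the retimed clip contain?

Target frames = source frames × (target rate / source rate) = 15955 × (48)/(60) = 15955 × 4/5 = 12764.

12764 frames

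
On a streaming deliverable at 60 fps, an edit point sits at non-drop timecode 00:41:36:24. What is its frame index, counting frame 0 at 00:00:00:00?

Total seconds to the label: (0 × 3600 + 41 × 60 + 36) = 2496.
Frame index = 2496 × 60 + 24 = 149784.

frame 149784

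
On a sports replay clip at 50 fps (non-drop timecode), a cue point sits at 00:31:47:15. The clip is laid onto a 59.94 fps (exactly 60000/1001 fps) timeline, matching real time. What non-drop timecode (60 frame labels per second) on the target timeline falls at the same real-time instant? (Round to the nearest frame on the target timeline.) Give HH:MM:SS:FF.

Source frame index: (0×3600 + 31×60 + 47) × 50 + 15 = 95365.
Real time: 95365 / (50) = 19073/10 s.
Target frame: (19073/10) × (60000/1001) = 114438000/1001 ≈ 114323.676 → 114324.
At 60 labels/s: frame 114324 → 00:31:45:24.

00:31:45:24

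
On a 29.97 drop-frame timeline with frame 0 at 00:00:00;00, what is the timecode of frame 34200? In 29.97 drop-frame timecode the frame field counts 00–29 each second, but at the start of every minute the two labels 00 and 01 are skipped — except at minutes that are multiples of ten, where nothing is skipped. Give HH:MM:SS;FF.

00:19:01;06

Ten DF minutes hold 17982 frames, so frame 34200 lies in block 1 (frames 17982–35963) with 16218 frames into that block.
The block's first minute is 1800 frames and the rest 1798 each; 16218 frames reaches minute 9, so 1 × 18 + 9 × 2 = 36 labels have been skipped so far.
Adding those back, label number 34200 + 36 = 34236 at 30 labels/s is 1141 s + 6 f = 0 h 19 min 1 s frame 6, i.e. 00:19:01;06.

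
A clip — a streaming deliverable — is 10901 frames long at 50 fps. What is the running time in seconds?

Running time = 10901 / (50) = 218.02 s.

218.02 seconds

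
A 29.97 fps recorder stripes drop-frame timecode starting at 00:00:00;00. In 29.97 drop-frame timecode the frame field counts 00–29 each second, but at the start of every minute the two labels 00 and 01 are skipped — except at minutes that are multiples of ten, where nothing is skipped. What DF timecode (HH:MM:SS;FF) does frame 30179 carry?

00:16:46;29

Ten DF minutes hold 17982 frames, so frame 30179 lies in block 1 (frames 17982–35963) with 12197 frames into that block.
The block's first minute is 1800 frames and the rest 1798 each; 12197 frames reaches minute 6, so 1 × 18 + 6 × 2 = 30 labels have been skipped so far.
Adding those back, label number 30179 + 30 = 30209 at 30 labels/s is 1006 s + 29 f = 0 h 16 min 46 s frame 29, i.e. 00:16:46;29.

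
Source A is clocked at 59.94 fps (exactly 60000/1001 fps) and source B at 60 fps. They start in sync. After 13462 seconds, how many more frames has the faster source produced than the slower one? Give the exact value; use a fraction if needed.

A emits 60000/1001 × 13462 = 807720000/1001 frames; B emits 60 × 13462 = 807720.
Difference = 807720/1001 frames (≈ 806.9131); B is ahead of A.

807720/1001 frames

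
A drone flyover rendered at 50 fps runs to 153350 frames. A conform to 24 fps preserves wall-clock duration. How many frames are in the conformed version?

Target frames = source frames × (target rate / source rate) = 153350 × (24)/(50) = 153350 × 12/25 = 73608.

73608 frames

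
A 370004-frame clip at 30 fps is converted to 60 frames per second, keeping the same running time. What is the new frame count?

740008 frames

Target frames = source frames × (target rate / source rate) = 370004 × (60)/(30) = 370004 × 2 = 740008.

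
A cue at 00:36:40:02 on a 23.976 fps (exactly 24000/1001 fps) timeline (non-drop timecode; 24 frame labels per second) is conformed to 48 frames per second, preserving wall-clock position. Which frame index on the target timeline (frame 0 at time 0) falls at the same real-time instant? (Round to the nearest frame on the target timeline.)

Source frame index: (0×3600 + 36×60 + 40) × 24 + 2 = 52802.
Real time: 52802 / (24000/1001) = 26427401/12000 s.
Target frame: (26427401/12000) × (48) = 26427401/250 ≈ 105709.604 → 105710.

frame 105710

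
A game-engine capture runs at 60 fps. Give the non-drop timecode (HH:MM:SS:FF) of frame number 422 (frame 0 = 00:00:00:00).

422 ÷ 60 = 7 full seconds, remainder 2 frames.
7 s = 0 h 0 min 7 s.
Timecode: 00:00:07:02.

00:00:07:02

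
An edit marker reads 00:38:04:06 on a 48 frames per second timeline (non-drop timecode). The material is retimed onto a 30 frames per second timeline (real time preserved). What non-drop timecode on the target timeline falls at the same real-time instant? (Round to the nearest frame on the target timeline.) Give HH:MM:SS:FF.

Source frame index: (0×3600 + 38×60 + 4) × 48 + 6 = 109638.
Real time: 109638 / (48) = 18273/8 s.
Target frame: (18273/8) × (30) = 274095/4 ≈ 68523.750 → 68524.
At 30 labels/s: frame 68524 → 00:38:04:04.

00:38:04:04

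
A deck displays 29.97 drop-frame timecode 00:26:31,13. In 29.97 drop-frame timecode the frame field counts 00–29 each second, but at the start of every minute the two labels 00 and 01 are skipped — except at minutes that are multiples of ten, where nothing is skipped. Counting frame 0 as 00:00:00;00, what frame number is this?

Complete 10-minute blocks: 2, each 17982 frames → 35964.
Remaining 6 whole minutes in the current block: 1800 + 5 × 1798 = 10790 frames.
Within the current minute: 31 × 30 + 13 − 2 = 941 (labels ;00/;01 skipped at this minute). Total = 35964 + 10790 + 941 = 47695.

47695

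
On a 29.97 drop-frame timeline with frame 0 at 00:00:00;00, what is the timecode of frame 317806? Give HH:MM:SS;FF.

02:56:44;04

Ten DF minutes hold 17982 frames, so frame 317806 lies in block 17 (frames 305694–323675) with 12112 frames into that block.
The block's first minute is 1800 frames and the rest 1798 each; 12112 frames reaches minute 6, so 17 × 18 + 6 × 2 = 318 labels have been skipped so far.
Adding those back, label number 317806 + 318 = 318124 at 30 labels/s is 10604 s + 4 f = 2 h 56 min 44 s frame 4, i.e. 02:56:44;04.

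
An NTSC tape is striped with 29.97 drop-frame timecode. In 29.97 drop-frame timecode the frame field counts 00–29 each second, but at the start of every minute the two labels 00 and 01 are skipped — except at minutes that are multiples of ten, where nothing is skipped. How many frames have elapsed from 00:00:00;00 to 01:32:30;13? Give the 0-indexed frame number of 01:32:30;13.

As if non-drop at 30 labels/s: (1 × 3600 + 32 × 60 + 30) × 30 + 13 = 166513.
Minute boundaries passed: 92; those not divisible by 10: 92 − 9 = 83; dropped labels = 2 × 83 = 166.
Actual frame index = 166513 − 166 = 166347.

166347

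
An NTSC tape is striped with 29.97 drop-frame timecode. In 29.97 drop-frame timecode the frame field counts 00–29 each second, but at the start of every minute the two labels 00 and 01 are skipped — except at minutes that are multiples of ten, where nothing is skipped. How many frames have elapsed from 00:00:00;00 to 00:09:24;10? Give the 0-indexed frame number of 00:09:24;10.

16912

Complete 10-minute blocks: 0, each 17982 frames → 0.
Remaining 9 whole minutes in the current block: 1800 + 8 × 1798 = 16184 frames.
Within the current minute: 24 × 30 + 10 − 2 = 728 (labels ;00/;01 skipped at this minute). Total = 0 + 16184 + 728 = 16912.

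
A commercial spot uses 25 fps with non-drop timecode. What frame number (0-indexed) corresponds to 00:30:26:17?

Total seconds to the label: (0 × 3600 + 30 × 60 + 26) = 1826.
Frame index = 1826 × 25 + 17 = 45667.

45667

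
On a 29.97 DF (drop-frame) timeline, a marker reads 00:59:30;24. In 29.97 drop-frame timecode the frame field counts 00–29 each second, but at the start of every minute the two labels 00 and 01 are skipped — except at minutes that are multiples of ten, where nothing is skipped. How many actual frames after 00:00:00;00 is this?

107016

As if non-drop at 30 labels/s: (0 × 3600 + 59 × 60 + 30) × 30 + 24 = 107124.
Minute boundaries passed: 59; those not divisible by 10: 59 − 5 = 54; dropped labels = 2 × 54 = 108.
Actual frame index = 107124 − 108 = 107016.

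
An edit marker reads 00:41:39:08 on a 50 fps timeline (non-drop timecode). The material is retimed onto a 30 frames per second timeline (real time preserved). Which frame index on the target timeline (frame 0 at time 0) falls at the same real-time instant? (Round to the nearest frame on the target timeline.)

Source frame index: (0×3600 + 41×60 + 39) × 50 + 8 = 124958.
Real time: 124958 / (50) = 62479/25 s.
Target frame: (62479/25) × (30) = 374874/5 ≈ 74974.800 → 74975.

frame 74975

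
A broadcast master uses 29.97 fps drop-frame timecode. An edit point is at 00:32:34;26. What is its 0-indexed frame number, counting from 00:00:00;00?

As if non-drop at 30 labels/s: (0 × 3600 + 32 × 60 + 34) × 30 + 26 = 58646.
Minute boundaries passed: 32; those not divisible by 10: 32 − 3 = 29; dropped labels = 2 × 29 = 58.
Actual frame index = 58646 − 58 = 58588.

58588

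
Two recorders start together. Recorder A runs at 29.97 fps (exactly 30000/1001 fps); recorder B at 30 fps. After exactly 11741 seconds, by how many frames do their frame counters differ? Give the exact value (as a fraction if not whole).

352230/1001 frames

A emits 30000/1001 × 11741 = 352230000/1001 frames; B emits 30 × 11741 = 352230.
Difference = 352230/1001 frames (≈ 351.8781); B is ahead of A.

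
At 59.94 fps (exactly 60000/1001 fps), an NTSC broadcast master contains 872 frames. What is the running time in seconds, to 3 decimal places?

14.548 seconds

Running time = 872 × 1001/60000 = 109109/7500 s ≈ 14.548 s.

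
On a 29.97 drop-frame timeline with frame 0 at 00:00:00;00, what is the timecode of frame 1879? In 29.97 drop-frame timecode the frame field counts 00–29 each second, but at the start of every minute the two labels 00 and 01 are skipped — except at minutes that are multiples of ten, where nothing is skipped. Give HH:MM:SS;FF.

Ten DF minutes hold 17982 frames, so frame 1879 lies in block 0 (frames 0–17981) with 1879 frames into that block.
The block's first minute is 1800 frames and the rest 1798 each; 1879 frames reaches minute 1, so 0 × 18 + 1 × 2 = 2 labels have been skipped so far.
Adding those back, label number 1879 + 2 = 1881 at 30 labels/s is 62 s + 21 f = 0 h 1 min 2 s frame 21, i.e. 00:01:02;21.

00:01:02;21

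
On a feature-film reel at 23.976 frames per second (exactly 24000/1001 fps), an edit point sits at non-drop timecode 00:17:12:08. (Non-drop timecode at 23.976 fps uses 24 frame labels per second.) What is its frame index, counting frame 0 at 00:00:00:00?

Total seconds to the label: (0 × 3600 + 17 × 60 + 12) = 1032.
Frame index = 1032 × 24 + 8 = 24776.

24776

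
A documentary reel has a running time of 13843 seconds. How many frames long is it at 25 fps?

346075 frames

Frames = 13843 × 25 = 346075.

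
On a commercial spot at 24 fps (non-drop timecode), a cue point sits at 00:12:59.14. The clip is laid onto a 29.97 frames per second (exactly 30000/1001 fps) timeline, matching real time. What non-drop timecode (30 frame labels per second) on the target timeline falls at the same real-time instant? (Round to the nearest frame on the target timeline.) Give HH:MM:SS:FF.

00:12:58:24

Source frame index: (0×3600 + 12×60 + 59) × 24 + 14 = 18710.
Real time: 18710 / (24) = 9355/12 s.
Target frame: (9355/12) × (30000/1001) = 23387500/1001 ≈ 23364.136 → 23364.
At 30 labels/s: frame 23364 → 00:12:58:24.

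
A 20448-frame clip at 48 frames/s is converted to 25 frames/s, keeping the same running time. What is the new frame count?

10650 frames

Target frames = source frames × (target rate / source rate) = 20448 × (25)/(48) = 20448 × 25/48 = 10650.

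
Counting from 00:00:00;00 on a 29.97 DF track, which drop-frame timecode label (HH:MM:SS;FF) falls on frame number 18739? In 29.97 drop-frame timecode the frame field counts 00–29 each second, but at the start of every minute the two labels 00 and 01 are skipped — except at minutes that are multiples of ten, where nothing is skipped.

Each 10-minute DF block holds 10 × 60 × 30 − 9 × 2 = 17982 frames. 18739 ÷ 17982 → 1 full block, remainder 757.
Within the partial block the first minute is 1800 frames and each further minute 1798, so 0 further minute boundaries passed. Total skipped labels = 18 × 1 + 2 × 0 = 18.
Non-drop label index = 18739 + 18 = 18757; at 30 labels/s that is 00:10:25:07, i.e. DF 00:10:25;07.

00:10:25;07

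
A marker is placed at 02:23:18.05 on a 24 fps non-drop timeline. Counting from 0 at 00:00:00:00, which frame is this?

206357

Total seconds to the label: (2 × 3600 + 23 × 60 + 18) = 8598.
Frame index = 8598 × 24 + 5 = 206357.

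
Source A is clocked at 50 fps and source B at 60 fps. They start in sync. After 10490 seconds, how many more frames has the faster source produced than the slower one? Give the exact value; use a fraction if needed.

104900 frames

A emits 50 × 10490 = 524500 frames; B emits 60 × 10490 = 629400.
Difference = 104900 frames; B is ahead of A.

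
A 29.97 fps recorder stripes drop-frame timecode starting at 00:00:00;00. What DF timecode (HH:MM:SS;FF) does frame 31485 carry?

Ten DF minutes hold 17982 frames, so frame 31485 lies in block 1 (frames 17982–35963) with 13503 frames into that block.
The block's first minute is 1800 frames and the rest 1798 each; 13503 frames reaches minute 7, so 1 × 18 + 7 × 2 = 32 labels have been skipped so far.
Adding those back, label number 31485 + 32 = 31517 at 30 labels/s is 1050 s + 17 f = 0 h 17 min 30 s frame 17, i.e. 00:17:30;17.

00:17:30;17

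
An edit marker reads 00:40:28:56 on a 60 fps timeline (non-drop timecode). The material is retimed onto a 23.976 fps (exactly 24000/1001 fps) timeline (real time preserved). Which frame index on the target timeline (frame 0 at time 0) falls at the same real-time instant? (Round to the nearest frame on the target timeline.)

frame 58236

Source frame index: (0×3600 + 40×60 + 28) × 60 + 56 = 145736.
Real time: 145736 / (60) = 36434/15 s.
Target frame: (36434/15) × (24000/1001) = 58294400/1001 ≈ 58236.164 → 58236.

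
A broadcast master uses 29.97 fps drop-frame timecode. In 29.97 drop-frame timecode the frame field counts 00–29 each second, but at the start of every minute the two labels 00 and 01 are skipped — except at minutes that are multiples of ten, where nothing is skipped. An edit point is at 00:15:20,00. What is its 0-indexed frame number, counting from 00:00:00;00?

As if non-drop at 30 labels/s: (0 × 3600 + 15 × 60 + 20) × 30 + 0 = 27600.
Minute boundaries passed: 15; those not divisible by 10: 15 − 1 = 14; dropped labels = 2 × 14 = 28.
Actual frame index = 27600 − 28 = 27572.

27572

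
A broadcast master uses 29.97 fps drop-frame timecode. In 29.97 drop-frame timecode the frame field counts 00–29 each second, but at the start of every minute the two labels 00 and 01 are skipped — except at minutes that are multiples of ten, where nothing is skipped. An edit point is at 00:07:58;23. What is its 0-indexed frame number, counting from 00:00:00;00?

14349

As if non-drop at 30 labels/s: (0 × 3600 + 7 × 60 + 58) × 30 + 23 = 14363.
Minute boundaries passed: 7; those not divisible by 10: 7 − 0 = 7; dropped labels = 2 × 7 = 14.
Actual frame index = 14363 − 14 = 14349.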